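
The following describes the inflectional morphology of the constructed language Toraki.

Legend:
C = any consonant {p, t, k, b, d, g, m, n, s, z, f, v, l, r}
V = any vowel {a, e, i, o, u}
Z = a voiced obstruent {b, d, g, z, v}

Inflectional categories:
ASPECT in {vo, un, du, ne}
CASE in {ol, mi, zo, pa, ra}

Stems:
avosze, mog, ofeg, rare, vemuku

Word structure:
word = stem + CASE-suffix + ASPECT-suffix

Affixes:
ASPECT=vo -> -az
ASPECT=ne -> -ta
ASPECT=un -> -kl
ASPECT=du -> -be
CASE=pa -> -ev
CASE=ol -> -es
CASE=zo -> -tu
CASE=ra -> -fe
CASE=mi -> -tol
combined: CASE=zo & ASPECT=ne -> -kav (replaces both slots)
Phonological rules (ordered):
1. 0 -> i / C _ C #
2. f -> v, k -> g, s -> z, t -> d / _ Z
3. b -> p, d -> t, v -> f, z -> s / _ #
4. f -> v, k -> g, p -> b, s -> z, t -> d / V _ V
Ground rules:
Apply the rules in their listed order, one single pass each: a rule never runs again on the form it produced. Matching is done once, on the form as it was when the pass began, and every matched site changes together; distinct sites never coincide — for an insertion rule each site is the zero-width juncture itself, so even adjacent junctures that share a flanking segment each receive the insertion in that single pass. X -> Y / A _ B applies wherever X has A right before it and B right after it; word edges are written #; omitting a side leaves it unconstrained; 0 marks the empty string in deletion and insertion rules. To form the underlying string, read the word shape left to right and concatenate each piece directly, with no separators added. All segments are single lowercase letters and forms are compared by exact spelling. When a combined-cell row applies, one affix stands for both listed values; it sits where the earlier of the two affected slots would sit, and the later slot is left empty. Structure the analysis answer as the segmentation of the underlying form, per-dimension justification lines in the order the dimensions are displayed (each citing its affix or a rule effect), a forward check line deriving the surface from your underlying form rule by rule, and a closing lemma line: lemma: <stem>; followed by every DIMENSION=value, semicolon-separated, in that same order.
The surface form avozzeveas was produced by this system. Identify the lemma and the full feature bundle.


underlying: avosze-fe-az
ASPECT=vo - signalled by the affix -az
CASE=ra - signalled by the affix -fe
check: avoszefeaz -> avoszefeaz -> avozzefeaz -> avozzefeas -> avozzeveas
lemma: avosze; ASPECT=vo; CASE=ra


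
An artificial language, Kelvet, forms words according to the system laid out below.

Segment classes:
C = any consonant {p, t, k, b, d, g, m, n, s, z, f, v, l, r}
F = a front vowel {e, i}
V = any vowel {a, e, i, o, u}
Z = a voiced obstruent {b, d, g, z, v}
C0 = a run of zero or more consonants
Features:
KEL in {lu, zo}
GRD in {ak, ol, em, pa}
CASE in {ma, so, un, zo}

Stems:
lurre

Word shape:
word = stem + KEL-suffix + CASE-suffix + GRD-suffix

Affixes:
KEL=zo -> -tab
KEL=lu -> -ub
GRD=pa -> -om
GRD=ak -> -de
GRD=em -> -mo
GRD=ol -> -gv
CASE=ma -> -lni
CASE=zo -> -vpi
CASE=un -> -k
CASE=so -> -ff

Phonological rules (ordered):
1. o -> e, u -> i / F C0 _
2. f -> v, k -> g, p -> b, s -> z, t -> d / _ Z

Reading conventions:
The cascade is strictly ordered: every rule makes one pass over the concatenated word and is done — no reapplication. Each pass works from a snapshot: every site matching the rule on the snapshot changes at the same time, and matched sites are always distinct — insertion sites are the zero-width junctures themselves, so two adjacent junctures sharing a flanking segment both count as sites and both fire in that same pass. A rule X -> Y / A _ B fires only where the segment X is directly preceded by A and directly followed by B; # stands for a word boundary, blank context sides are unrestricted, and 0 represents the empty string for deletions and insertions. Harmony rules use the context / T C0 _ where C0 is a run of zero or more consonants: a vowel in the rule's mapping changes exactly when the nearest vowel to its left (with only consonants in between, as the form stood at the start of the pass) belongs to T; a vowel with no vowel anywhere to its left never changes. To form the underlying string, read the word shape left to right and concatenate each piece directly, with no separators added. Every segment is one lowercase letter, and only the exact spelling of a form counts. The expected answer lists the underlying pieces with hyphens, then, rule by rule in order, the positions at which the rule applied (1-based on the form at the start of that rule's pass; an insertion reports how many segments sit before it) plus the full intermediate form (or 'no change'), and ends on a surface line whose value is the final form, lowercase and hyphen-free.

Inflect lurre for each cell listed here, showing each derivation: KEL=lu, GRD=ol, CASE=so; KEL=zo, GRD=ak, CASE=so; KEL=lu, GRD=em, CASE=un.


cell KEL=lu, GRD=ol, CASE=so:
underlying: lurre-ub-ff-gv
1. o -> e, u -> i / F C0 _: fires at position(s) 6: lurreibffgv
2. f -> v, k -> g, p -> b, s -> z, t -> d / _ Z: fires at position(s) 9: lurreibfvgv
surface: lurreibfvgv

cell KEL=zo, GRD=ak, CASE=so:
underlying: lurre-tab-ff-de
1. o -> e, u -> i / F C0 _: no change
2. f -> v, k -> g, p -> b, s -> z, t -> d / _ Z: fires at position(s) 10: lurretabfvde
surface: lurretabfvde

cell KEL=lu, GRD=em, CASE=un:
underlying: lurre-ub-k-mo
1. o -> e, u -> i / F C0 _: fires at position(s) 6: lurreibkmo
2. f -> v, k -> g, p -> b, s -> z, t -> d / _ Z: no change
surface: lurreibkmo


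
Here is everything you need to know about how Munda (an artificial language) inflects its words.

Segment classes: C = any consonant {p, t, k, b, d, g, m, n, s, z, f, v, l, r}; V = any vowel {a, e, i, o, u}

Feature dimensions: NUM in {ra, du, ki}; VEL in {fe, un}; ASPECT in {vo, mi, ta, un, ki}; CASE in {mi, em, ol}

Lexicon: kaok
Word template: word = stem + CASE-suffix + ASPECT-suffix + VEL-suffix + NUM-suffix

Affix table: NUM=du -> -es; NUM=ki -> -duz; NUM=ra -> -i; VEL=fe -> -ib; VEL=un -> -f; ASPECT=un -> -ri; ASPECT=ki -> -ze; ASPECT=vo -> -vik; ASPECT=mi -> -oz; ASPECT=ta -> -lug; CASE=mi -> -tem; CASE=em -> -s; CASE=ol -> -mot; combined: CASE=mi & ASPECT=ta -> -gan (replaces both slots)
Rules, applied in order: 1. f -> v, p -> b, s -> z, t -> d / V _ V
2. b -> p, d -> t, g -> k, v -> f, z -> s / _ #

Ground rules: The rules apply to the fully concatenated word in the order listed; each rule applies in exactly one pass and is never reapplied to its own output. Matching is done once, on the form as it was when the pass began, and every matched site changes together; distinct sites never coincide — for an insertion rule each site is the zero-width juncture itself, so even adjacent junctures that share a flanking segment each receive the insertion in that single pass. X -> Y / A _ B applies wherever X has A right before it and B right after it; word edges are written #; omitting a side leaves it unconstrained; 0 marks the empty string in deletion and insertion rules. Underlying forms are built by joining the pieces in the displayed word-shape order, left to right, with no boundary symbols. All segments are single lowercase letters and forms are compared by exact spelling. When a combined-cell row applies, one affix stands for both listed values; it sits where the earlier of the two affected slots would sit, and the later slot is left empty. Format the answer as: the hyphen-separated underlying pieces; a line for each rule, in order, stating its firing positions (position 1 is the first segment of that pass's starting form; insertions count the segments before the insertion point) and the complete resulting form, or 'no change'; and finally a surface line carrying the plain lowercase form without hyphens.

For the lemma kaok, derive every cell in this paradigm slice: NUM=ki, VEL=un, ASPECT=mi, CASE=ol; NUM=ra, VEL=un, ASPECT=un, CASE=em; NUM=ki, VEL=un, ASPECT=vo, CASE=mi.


cell NUM=ki, VEL=un, ASPECT=mi, CASE=ol:
underlying: kaok-mot-oz-f-duz
1. f -> v, p -> b, s -> z, t -> d / V _ V: fires at position(s) 7: kaokmodozfduz
2. b -> p, d -> t, g -> k, v -> f, z -> s / _ #: fires at position(s) 13: kaokmodozfdus
surface: kaokmodozfdus

cell NUM=ra, VEL=un, ASPECT=un, CASE=em:
underlying: kaok-s-ri-f-i
1. f -> v, p -> b, s -> z, t -> d / V _ V: fires at position(s) 8: kaoksrivi
2. b -> p, d -> t, g -> k, v -> f, z -> s / _ #: no change
surface: kaoksrivi

cell NUM=ki, VEL=un, ASPECT=vo, CASE=mi:
underlying: kaok-tem-vik-f-duz
1. f -> v, p -> b, s -> z, t -> d / V _ V: no change
2. b -> p, d -> t, g -> k, v -> f, z -> s / _ #: fires at position(s) 14: kaoktemvikfdus
surface: kaoktemvikfdus


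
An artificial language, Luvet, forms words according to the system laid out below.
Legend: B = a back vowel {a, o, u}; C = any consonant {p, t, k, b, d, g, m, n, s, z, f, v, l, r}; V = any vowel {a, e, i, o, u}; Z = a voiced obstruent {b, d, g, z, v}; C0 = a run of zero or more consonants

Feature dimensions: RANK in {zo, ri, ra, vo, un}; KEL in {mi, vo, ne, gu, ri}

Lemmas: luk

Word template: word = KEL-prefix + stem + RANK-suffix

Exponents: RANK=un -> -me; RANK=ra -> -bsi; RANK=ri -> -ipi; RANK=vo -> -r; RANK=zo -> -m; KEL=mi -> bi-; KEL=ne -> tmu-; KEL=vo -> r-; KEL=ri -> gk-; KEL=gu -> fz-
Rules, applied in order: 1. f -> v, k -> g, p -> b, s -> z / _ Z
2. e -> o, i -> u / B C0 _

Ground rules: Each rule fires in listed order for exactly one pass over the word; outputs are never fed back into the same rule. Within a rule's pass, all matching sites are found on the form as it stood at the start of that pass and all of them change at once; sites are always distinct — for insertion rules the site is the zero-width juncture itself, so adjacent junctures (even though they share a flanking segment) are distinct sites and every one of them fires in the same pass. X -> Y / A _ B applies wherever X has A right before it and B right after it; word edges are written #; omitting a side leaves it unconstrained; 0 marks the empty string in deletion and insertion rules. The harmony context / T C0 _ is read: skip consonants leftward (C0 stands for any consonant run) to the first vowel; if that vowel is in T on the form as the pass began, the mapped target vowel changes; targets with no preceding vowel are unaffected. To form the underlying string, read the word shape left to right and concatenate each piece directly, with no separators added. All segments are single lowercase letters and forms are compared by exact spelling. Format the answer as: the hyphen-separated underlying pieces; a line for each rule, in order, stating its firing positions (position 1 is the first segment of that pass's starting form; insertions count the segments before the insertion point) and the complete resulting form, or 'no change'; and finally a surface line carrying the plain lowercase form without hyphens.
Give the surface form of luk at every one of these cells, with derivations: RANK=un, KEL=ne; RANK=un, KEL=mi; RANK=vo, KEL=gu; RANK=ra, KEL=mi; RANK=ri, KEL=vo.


cell RANK=un, KEL=ne:
underlying: tmu-luk-me
1. f -> v, k -> g, p -> b, s -> z / _ Z: no change
2. e -> o, i -> u / B C0 _: fires at position(s) 8: tmulukmo
surface: tmulukmo

cell RANK=un, KEL=mi:
underlying: bi-luk-me
1. f -> v, k -> g, p -> b, s -> z / _ Z: no change
2. e -> o, i -> u / B C0 _: fires at position(s) 7: bilukmo
surface: bilukmo

cell RANK=vo, KEL=gu:
underlying: fz-luk-r
1. f -> v, k -> g, p -> b, s -> z / _ Z: fires at position(s) 1: vzlukr
2. e -> o, i -> u / B C0 _: no change
surface: vzlukr

cell RANK=ra, KEL=mi:
underlying: bi-luk-bsi
1. f -> v, k -> g, p -> b, s -> z / _ Z: fires at position(s) 5: bilugbsi
2. e -> o, i -> u / B C0 _: fires at position(s) 8: bilugbsu
surface: bilugbsu

cell RANK=ri, KEL=vo:
underlying: r-luk-ipi
1. f -> v, k -> g, p -> b, s -> z / _ Z: no change
2. e -> o, i -> u / B C0 _: fires at position(s) 5: rlukupi
surface: rlukupi


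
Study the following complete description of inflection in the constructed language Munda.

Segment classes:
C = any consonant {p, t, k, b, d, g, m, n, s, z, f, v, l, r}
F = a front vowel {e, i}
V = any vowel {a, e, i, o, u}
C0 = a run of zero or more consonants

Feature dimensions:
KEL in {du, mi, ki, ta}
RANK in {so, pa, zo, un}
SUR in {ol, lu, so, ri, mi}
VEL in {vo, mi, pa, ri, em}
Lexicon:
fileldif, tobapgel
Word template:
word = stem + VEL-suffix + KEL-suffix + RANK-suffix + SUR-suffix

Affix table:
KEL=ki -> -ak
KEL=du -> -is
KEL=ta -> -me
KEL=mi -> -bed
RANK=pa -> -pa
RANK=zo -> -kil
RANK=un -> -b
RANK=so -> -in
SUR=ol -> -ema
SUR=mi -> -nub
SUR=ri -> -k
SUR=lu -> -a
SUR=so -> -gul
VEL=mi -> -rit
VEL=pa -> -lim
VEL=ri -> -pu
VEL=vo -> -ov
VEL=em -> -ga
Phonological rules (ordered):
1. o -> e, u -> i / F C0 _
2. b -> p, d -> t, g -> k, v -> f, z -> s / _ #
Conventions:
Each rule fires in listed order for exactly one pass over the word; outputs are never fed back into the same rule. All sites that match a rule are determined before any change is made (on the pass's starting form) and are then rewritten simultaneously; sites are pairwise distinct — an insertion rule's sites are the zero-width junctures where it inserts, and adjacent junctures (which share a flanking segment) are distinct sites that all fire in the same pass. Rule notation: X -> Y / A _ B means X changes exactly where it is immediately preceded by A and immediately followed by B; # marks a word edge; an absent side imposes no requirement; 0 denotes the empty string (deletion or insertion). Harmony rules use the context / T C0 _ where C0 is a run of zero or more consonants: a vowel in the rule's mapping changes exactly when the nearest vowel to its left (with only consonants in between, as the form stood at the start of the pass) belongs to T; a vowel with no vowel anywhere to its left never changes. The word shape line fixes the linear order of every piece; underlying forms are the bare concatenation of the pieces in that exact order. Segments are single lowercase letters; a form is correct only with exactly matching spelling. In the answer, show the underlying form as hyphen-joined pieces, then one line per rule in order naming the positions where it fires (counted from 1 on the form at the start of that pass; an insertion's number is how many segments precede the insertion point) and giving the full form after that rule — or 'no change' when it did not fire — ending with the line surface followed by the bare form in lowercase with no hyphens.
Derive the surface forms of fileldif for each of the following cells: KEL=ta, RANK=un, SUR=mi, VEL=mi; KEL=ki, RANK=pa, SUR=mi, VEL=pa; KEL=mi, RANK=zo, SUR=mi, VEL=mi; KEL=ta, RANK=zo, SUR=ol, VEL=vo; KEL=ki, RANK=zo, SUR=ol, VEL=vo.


cell KEL=ta, RANK=un, SUR=mi, VEL=mi:
underlying: fileldif-rit-me-b-nub
1. o -> e, u -> i / F C0 _: fires at position(s) 16: fileldifritmebnib
2. b -> p, d -> t, g -> k, v -> f, z -> s / _ #: fires at position(s) 17: fileldifritmebnip
surface: fileldifritmebnip

cell KEL=ki, RANK=pa, SUR=mi, VEL=pa:
underlying: fileldif-lim-ak-pa-nub
1. o -> e, u -> i / F C0 _: no change
2. b -> p, d -> t, g -> k, v -> f, z -> s / _ #: fires at position(s) 18: fileldiflimakpanup
surface: fileldiflimakpanup

cell KEL=mi, RANK=zo, SUR=mi, VEL=mi:
underlying: fileldif-rit-bed-kil-nub
1. o -> e, u -> i / F C0 _: fires at position(s) 19: fileldifritbedkilnib
2. b -> p, d -> t, g -> k, v -> f, z -> s / _ #: fires at position(s) 20: fileldifritbedkilnip
surface: fileldifritbedkilnip

cell KEL=ta, RANK=zo, SUR=ol, VEL=vo:
underlying: fileldif-ov-me-kil-ema
1. o -> e, u -> i / F C0 _: fires at position(s) 9: fileldifevmekilema
2. b -> p, d -> t, g -> k, v -> f, z -> s / _ #: no change
surface: fileldifevmekilema

cell KEL=ki, RANK=zo, SUR=ol, VEL=vo:
underlying: fileldif-ov-ak-kil-ema
1. o -> e, u -> i / F C0 _: fires at position(s) 9: fileldifevakkilema
2. b -> p, d -> t, g -> k, v -> f, z -> s / _ #: no change
surface: fileldifevakkilema


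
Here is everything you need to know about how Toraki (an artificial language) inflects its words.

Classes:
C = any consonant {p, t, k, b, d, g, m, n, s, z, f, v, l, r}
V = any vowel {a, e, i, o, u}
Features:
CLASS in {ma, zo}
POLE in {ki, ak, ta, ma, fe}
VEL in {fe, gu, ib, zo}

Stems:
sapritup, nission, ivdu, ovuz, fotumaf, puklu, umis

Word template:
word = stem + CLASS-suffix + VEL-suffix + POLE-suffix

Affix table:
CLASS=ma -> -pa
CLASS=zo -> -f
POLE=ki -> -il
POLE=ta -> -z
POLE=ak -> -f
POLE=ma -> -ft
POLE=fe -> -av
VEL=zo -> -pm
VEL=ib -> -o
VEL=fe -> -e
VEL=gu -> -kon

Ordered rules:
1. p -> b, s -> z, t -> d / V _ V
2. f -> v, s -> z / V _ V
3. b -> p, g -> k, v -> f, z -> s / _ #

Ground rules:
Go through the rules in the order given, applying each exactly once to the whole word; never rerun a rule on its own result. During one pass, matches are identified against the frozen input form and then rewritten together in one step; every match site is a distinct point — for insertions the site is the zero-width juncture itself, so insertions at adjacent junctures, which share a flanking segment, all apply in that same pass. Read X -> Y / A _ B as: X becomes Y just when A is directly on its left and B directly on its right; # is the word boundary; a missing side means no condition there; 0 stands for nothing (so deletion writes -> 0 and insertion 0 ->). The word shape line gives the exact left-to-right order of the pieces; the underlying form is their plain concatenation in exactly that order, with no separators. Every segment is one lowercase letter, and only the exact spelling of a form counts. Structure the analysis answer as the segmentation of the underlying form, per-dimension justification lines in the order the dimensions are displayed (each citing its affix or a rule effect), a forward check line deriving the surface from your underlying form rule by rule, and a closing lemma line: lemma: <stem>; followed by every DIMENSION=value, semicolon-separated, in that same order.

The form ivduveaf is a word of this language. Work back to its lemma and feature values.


underlying: ivdu-f-e-av
CLASS=zo - signalled by the affix -f
POLE=fe - signalled by the affix -av
VEL=fe - signalled by the affix -e
check: ivdufeav -> ivdufeav -> ivduveav -> ivduveaf
lemma: ivdu; CLASS=zo; POLE=fe; VEL=fe


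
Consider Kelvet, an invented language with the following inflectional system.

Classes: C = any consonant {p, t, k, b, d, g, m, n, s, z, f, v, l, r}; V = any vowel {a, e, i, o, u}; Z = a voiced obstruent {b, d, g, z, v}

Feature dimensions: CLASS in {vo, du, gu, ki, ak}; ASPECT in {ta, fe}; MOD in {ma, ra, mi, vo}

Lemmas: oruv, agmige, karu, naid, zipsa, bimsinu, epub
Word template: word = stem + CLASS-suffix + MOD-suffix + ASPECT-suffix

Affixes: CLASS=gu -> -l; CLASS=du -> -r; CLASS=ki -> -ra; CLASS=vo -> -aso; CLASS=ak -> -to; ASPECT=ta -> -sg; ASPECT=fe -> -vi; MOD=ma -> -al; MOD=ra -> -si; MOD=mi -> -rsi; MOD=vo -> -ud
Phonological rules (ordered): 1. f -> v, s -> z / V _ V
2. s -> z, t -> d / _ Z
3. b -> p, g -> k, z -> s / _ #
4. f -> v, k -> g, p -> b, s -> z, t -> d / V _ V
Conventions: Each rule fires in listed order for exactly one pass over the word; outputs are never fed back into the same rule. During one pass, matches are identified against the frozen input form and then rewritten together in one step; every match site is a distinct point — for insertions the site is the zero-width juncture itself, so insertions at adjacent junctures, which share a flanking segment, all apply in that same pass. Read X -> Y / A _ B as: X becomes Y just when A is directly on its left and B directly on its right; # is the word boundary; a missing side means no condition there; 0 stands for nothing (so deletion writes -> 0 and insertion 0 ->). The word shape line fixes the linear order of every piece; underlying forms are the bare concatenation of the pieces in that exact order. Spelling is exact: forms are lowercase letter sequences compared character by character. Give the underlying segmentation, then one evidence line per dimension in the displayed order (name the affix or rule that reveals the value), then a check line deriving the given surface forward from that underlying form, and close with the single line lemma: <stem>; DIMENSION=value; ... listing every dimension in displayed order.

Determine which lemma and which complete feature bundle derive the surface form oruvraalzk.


underlying: oruv-ra-al-sg
CLASS=ki - signalled by the affix -ra
ASPECT=ta - signalled by the affix -sg
MOD=ma - signalled by the affix -al
check: oruvraalsg -> oruvraalsg -> oruvraalzg -> oruvraalzk -> oruvraalzk
lemma: oruv; CLASS=ki; ASPECT=ta; MOD=ma


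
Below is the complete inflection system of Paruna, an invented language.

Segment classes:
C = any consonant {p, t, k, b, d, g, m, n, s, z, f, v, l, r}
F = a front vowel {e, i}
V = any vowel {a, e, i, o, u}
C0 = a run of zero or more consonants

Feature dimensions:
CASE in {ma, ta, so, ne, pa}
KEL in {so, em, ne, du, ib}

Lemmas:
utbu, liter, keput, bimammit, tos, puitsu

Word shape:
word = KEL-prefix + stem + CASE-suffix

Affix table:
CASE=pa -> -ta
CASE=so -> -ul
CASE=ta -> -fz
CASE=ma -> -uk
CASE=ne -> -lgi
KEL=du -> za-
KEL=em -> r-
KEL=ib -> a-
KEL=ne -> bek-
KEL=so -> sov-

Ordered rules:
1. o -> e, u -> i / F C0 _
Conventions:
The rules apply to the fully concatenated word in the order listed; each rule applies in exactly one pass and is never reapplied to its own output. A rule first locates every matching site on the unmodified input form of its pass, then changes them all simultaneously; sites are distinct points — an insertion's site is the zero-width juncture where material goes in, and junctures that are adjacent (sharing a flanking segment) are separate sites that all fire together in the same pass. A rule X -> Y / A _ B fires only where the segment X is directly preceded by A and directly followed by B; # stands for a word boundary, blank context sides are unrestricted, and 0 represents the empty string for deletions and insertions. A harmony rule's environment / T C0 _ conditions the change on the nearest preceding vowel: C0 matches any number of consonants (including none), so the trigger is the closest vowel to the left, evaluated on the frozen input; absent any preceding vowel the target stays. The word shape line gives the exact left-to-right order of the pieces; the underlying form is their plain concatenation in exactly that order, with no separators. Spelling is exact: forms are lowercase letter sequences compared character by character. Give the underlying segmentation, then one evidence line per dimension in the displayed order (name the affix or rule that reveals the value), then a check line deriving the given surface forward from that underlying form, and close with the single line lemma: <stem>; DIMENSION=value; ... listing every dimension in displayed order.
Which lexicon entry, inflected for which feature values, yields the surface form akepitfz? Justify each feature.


underlying: a-keput-fz
CASE=ta - signalled by the affix -fz
KEL=ib - signalled by the affix a-
check: akeputfz -> akepitfz
lemma: keput; CASE=ta; KEL=ib


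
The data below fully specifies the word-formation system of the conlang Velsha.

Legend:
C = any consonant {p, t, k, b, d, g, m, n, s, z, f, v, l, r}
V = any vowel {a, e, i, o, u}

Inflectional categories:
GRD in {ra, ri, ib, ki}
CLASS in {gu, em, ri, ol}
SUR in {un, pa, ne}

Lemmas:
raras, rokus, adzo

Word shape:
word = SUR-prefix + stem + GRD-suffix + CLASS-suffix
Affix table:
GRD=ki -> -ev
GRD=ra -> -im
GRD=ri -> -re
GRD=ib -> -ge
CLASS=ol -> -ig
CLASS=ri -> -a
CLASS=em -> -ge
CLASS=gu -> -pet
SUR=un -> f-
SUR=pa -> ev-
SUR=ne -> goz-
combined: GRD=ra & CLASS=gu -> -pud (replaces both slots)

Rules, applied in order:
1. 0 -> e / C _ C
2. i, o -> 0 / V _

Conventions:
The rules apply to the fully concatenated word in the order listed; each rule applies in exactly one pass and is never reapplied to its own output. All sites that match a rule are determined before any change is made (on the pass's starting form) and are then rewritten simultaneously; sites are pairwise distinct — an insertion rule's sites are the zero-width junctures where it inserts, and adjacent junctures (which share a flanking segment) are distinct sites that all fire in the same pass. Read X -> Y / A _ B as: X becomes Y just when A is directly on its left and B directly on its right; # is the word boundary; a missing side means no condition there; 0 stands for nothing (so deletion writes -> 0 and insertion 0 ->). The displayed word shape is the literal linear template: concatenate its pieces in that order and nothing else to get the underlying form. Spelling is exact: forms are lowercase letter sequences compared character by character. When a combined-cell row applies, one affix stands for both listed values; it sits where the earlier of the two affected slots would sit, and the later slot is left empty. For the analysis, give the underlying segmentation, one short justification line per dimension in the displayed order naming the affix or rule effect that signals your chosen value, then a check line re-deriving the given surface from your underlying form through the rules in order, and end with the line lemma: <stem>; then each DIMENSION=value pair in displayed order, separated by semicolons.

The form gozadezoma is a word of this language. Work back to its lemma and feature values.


underlying: goz-adzo-im-a
GRD=ra - signalled by the affix -im
CLASS=ri - signalled by the affix -a
SUR=ne - signalled by the affix goz-
check: gozadzoima -> gozadezoima -> gozadezoma
lemma: adzo; GRD=ra; CLASS=ri; SUR=ne


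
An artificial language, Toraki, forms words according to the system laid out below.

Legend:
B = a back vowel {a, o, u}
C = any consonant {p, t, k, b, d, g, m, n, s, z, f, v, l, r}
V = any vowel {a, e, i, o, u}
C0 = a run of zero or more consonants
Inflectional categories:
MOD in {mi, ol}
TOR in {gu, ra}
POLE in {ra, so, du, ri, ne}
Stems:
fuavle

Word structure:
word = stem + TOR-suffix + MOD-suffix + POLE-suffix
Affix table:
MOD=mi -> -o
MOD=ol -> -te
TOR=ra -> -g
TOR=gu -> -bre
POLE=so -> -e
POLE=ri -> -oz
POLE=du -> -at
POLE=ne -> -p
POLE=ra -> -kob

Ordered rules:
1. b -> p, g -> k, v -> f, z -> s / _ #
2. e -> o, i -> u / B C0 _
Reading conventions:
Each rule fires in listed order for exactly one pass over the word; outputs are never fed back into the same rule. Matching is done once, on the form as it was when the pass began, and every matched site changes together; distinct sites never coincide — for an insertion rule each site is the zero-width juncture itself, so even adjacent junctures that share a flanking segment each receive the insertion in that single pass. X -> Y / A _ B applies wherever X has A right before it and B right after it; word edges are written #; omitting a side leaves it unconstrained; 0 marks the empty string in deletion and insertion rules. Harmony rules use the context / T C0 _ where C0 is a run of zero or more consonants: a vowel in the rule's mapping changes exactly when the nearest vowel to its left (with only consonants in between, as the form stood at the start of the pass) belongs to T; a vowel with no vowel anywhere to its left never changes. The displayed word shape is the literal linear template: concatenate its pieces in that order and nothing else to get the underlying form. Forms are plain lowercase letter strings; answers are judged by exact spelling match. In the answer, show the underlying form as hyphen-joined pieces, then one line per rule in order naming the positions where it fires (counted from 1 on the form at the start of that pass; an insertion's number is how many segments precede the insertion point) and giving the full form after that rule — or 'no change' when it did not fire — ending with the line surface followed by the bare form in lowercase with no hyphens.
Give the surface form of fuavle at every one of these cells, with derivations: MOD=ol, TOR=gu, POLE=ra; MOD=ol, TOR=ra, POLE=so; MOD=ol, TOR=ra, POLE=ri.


cell MOD=ol, TOR=gu, POLE=ra:
underlying: fuavle-bre-te-kob
1. b -> p, g -> k, v -> f, z -> s / _ #: fires at position(s) 14: fuavlebretekop
2. e -> o, i -> u / B C0 _: fires at position(s) 6: fuavlobretekop
surface: fuavlobretekop

cell MOD=ol, TOR=ra, POLE=so:
underlying: fuavle-g-te-e
1. b -> p, g -> k, v -> f, z -> s / _ #: no change
2. e -> o, i -> u / B C0 _: fires at position(s) 6: fuavlogtee
surface: fuavlogtee

cell MOD=ol, TOR=ra, POLE=ri:
underlying: fuavle-g-te-oz
1. b -> p, g -> k, v -> f, z -> s / _ #: fires at position(s) 11: fuavlegteos
2. e -> o, i -> u / B C0 _: fires at position(s) 6: fuavlogteos
surface: fuavlogteos


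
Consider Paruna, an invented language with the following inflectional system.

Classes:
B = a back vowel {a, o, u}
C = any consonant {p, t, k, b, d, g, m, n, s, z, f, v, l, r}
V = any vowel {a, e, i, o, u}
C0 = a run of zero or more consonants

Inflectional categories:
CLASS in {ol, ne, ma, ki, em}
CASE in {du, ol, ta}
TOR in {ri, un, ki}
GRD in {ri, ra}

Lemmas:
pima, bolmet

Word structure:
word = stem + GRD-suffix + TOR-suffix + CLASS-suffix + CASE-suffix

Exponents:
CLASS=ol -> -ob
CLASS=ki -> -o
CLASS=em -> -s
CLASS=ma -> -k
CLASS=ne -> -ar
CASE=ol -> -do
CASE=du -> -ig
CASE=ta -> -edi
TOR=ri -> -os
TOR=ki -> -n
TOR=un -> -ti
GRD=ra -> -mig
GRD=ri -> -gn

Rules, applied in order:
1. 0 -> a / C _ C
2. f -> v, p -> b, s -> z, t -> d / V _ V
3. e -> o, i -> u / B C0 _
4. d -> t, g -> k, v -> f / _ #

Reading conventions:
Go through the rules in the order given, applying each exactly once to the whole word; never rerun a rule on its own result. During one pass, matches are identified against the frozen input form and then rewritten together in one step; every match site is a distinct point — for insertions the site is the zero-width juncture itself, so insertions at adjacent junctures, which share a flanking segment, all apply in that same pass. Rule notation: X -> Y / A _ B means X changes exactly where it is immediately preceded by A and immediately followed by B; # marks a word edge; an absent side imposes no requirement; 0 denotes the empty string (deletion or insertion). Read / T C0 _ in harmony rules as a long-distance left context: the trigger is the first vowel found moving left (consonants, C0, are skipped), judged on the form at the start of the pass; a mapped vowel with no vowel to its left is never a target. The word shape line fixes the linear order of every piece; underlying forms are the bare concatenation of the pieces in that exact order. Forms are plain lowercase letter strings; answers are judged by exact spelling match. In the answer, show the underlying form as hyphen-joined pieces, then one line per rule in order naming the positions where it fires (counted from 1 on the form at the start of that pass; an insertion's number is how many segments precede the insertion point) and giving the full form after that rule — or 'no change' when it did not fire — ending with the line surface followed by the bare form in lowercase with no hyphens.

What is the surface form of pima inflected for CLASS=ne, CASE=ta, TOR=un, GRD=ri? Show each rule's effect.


underlying: pima-gn-ti-ar-edi
1. 0 -> a / C _ C: inserts after position(s) 5, 6: pimaganatiaredi
2. f -> v, p -> b, s -> z, t -> d / V _ V: fires at position(s) 9: pimaganadiaredi
3. e -> o, i -> u / B C0 _: fires at position(s) 10, 13: pimaganaduarodi
4. d -> t, g -> k, v -> f / _ #: no change
surface: pimaganaduarodi


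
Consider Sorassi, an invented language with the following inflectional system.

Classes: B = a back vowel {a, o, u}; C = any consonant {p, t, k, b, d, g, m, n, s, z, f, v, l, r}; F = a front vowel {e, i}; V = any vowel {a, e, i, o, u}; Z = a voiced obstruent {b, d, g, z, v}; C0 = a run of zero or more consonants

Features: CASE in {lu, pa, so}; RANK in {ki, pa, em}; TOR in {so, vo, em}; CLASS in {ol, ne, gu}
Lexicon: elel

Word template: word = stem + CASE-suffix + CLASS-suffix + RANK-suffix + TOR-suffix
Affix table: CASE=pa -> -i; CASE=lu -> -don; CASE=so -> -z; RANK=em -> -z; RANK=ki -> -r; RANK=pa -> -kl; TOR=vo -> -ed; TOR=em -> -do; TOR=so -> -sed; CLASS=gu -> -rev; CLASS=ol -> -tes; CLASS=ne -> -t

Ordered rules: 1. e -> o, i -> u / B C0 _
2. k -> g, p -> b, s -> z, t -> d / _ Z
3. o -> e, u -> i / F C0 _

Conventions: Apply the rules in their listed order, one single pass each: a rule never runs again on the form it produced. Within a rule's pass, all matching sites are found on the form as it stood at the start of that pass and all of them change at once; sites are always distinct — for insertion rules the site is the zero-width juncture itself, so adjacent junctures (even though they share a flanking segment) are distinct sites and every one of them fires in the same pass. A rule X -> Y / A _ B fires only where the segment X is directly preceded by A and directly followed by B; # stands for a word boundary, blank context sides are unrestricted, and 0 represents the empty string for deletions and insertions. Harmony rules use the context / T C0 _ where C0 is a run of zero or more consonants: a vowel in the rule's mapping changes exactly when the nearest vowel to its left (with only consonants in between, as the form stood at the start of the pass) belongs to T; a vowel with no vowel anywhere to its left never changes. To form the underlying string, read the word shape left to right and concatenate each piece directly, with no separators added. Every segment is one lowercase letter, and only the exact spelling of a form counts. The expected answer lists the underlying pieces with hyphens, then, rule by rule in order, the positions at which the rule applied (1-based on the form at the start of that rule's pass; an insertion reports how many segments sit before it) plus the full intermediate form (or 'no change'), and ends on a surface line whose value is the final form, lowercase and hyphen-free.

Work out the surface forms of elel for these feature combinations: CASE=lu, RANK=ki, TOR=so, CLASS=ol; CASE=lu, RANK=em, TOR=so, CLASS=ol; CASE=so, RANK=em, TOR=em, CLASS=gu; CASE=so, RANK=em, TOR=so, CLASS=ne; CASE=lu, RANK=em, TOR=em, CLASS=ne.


cell CASE=lu, RANK=ki, TOR=so, CLASS=ol:
underlying: elel-don-tes-r-sed
1. e -> o, i -> u / B C0 _: fires at position(s) 9: eleldontosrsed
2. k -> g, p -> b, s -> z, t -> d / _ Z: no change
3. o -> e, u -> i / F C0 _: fires at position(s) 6: eleldentosrsed
surface: eleldentosrsed

cell CASE=lu, RANK=em, TOR=so, CLASS=ol:
underlying: elel-don-tes-z-sed
1. e -> o, i -> u / B C0 _: fires at position(s) 9: eleldontoszsed
2. k -> g, p -> b, s -> z, t -> d / _ Z: fires at position(s) 10: eleldontozzsed
3. o -> e, u -> i / F C0 _: fires at position(s) 6: eleldentozzsed
surface: eleldentozzsed

cell CASE=so, RANK=em, TOR=em, CLASS=gu:
underlying: elel-z-rev-z-do
1. e -> o, i -> u / B C0 _: no change
2. k -> g, p -> b, s -> z, t -> d / _ Z: no change
3. o -> e, u -> i / F C0 _: fires at position(s) 11: elelzrevzde
surface: elelzrevzde

cell CASE=so, RANK=em, TOR=so, CLASS=ne:
underlying: elel-z-t-z-sed
1. e -> o, i -> u / B C0 _: no change
2. k -> g, p -> b, s -> z, t -> d / _ Z: fires at position(s) 6: elelzdzsed
3. o -> e, u -> i / F C0 _: no change
surface: elelzdzsed

cell CASE=lu, RANK=em, TOR=em, CLASS=ne:
underlying: elel-don-t-z-do
1. e -> o, i -> u / B C0 _: no change
2. k -> g, p -> b, s -> z, t -> d / _ Z: fires at position(s) 8: eleldondzdo
3. o -> e, u -> i / F C0 _: fires at position(s) 6: eleldendzdo
surface: eleldendzdo


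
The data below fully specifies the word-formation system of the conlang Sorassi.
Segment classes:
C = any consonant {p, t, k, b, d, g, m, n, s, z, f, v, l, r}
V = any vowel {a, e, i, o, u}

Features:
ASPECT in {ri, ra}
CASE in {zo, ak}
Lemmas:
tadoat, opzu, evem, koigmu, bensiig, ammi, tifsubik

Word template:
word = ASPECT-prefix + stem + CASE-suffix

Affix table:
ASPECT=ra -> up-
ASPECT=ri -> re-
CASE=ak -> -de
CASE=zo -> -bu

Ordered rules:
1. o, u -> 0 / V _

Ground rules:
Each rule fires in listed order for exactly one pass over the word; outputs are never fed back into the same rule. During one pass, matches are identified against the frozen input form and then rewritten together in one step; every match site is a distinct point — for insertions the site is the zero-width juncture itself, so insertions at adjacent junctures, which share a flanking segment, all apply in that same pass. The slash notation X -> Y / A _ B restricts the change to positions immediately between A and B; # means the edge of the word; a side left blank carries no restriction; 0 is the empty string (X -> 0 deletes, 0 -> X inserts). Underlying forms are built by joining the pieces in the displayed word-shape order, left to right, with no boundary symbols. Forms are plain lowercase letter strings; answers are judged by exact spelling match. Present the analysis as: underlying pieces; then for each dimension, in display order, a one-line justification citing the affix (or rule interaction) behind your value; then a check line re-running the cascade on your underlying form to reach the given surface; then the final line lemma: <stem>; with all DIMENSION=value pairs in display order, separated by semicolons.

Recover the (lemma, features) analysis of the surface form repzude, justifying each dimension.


underlying: re-opzu-de
ASPECT=ri - signalled by the affix re-
CASE=ak - signalled by the affix -de
check: reopzude -> repzude
lemma: opzu; ASPECT=ri; CASE=ak


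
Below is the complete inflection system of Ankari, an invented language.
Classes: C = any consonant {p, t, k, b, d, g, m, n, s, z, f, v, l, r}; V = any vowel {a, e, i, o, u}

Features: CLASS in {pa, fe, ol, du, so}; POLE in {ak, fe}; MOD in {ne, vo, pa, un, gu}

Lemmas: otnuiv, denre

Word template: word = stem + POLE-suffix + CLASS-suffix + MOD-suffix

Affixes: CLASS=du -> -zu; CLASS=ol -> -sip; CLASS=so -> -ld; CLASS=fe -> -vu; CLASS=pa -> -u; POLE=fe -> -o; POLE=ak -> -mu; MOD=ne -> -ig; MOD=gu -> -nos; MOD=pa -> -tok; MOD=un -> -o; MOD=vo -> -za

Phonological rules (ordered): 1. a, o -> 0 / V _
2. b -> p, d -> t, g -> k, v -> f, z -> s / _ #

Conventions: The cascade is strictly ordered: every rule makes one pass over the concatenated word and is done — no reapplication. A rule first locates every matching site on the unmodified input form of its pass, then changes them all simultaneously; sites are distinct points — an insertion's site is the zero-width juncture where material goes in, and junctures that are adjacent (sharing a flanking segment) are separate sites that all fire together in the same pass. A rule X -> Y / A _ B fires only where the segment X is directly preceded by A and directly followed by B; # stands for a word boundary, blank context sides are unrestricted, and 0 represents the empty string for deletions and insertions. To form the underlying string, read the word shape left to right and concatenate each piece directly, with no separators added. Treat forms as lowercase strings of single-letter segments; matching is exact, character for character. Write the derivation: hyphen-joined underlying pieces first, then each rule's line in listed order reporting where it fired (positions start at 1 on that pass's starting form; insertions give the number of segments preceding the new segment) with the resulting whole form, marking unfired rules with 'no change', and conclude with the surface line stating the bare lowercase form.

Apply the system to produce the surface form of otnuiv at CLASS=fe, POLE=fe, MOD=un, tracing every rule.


underlying: otnuiv-o-vu-o
1. a, o -> 0 / V _: fires at position(s) 10: otnuivovu
2. b -> p, d -> t, g -> k, v -> f, z -> s / _ #: no change
surface: otnuivovu


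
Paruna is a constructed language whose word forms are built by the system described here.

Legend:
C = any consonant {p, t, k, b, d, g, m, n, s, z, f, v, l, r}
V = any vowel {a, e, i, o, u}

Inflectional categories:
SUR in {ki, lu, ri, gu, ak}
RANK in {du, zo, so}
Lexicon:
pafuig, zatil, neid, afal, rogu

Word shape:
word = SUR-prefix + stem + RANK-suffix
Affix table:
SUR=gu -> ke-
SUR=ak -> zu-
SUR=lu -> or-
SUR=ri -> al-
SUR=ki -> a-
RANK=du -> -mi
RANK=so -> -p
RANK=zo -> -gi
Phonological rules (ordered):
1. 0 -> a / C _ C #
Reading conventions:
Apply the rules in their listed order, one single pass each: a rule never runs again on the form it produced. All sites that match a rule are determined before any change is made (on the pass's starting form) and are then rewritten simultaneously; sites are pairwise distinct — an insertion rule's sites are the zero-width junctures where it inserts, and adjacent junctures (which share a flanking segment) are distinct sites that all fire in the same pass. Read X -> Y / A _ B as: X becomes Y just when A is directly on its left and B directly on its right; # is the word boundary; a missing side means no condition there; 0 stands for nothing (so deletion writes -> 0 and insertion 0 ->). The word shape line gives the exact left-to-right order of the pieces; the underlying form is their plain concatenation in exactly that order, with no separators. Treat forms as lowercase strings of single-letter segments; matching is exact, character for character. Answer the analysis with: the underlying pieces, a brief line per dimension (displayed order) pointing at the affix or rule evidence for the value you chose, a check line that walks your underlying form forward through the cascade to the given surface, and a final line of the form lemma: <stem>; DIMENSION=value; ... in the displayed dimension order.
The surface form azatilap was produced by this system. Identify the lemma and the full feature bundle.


underlying: a-zatil-p
SUR=ki - signalled by the affix a-
RANK=so - signalled by the affix -p
check: azatilp -> azatilap
lemma: zatil; SUR=ki; RANK=so
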